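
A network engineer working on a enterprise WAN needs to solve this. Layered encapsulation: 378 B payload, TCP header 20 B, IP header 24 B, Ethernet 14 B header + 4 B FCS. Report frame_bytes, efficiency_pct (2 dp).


TCP segment = 378 + 20 = 398 B
IP packet = 398 + 24 = 422 B
Ethernet frame = 422 + 14 + 4 = 440 B
Efficiency = app / frame = 378 / 440 = 0.859091 = 85.9091% -> 85.91% (2 dp)

440, 85.91


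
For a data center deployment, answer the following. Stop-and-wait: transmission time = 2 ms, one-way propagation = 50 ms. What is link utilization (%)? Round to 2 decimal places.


Given: Ttrans = 2 ms, Tprop = 50 ms
RTT = 2 * Tprop = 2 * 50 = 100 ms
U = Ttrans / (Ttrans + RTT)
U = 2 / (2 + 100)
U = 2 / 102 = 0.019608
U% = 1.96%

1.96


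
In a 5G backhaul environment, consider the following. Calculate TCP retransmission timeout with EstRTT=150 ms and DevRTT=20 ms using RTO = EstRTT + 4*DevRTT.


Given: EstRTT = 150 ms, DevRTT = 20 ms
Timeout = EstRTT + 4 * DevRTT
4 * DevRTT = 4 * 20 = 80
Timeout = 150 + 80 = 230 ms

230


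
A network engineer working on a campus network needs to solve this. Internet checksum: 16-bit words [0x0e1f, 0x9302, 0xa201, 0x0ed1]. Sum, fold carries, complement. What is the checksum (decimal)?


Given words: [0x0e1f, 0x9302, 0xa201, 0x0ed1]
Step 1: Sum all words
Raw sum = 3615 + 37634 + 41473 + 3793 = 86515
Step 2: Fold carry: (20979 + 1) = 20980
One's complement = ~20980 & 0xFFFF = 44555

44555


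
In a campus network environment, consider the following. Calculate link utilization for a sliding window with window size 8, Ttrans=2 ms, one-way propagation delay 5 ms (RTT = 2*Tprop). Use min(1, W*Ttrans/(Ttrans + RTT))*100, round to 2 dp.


Given: W = 8, Ttrans = 2 ms, RTT = 10 ms (= 2 * Tprop, Tprop = 5 ms)
Cycle time = Ttrans + RTT = 2 + 10 = 12 ms (first packet sent until its ACK returns)
W * Ttrans = 8 * 2 = 16 ms of sending per cycle
W * Ttrans / (Ttrans + RTT) = 16 / 12 = 1.333333
U = min(1, 1.333333) = 1.000000
U% = 100.00%

100.00


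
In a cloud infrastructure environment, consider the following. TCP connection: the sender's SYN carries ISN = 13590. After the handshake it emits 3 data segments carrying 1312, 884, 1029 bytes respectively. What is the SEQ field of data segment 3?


The SYN occupies sequence number ISN = 13590, so the first data byte is ISN + 1 = 13591.
SEQ of data segment i = (ISN + 1) + sum of payload sizes of segments 1..i-1.
Segment 1: SEQ = 13591, payload = 1312 bytes
Segment 2: SEQ = 14903, payload = 884 bytes
Segment 3: SEQ = 15787, payload = 1029 bytes
SEQ of segment 3 = 13591 + 1312 + 884 = 15787

15787


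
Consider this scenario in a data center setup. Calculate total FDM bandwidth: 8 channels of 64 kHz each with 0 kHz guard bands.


Given: 8 channels, 64 kHz each, guard = 0 kHz
Channel bandwidth = 8 * 64 = 512 kHz
Guard bands = 7 gaps * 0 kHz = 0 kHz
Total = 512 + 0 = 512 kHz

512


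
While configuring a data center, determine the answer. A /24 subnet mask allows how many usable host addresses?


Given: subnet mask /24
Host bits = 32 - 24 = 8
Total addresses = 2^8 = 256
Usable hosts = 256 - 2 (network + broadcast) = 254

254


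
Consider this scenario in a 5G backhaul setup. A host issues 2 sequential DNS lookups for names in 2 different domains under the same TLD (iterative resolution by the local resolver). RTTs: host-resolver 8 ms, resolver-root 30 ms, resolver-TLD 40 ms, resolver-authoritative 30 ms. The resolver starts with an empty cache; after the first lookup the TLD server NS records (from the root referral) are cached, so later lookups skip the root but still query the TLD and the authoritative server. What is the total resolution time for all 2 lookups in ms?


Lookup 1 (cold cache): local + root + TLD + auth = 8 + 30 + 40 + 30 = 108 ms
Lookups 2..2 (TLD NS cached -> skip root; new domain -> still ask TLD and auth): local + TLD + auth = 8 + 40 + 30 = 78 ms each
Remaining 1 lookups: 1 * 78 = 78 ms
Total = 108 + 78 = 186 ms

186


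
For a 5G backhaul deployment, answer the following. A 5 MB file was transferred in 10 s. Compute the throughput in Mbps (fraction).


Given: file = 5 MB, time = 10 s
File in Mb = 5 * 8 = 40 Mb
Throughput = 40 / 10 Mbps
Throughput = 4 Mbps

4


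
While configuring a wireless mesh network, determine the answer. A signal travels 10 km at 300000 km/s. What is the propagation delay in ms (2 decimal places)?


Given: distance = 10 km, speed = 300000 km/s
Delay = distance / speed = 10 / 300000 seconds
Delay in ms = 10 * 1000 / 300000
Delay = 0.0333 ms
Rounded to 2 dp = 0.03 ms

0.03


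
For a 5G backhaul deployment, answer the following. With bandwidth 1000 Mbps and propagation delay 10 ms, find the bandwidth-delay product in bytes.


Given: bandwidth = 1000 Mbps, delay = 10 ms
BDP in bits = 1000 * 10^6 * 10 / 1000
BDP in bits = 10000000
BDP in bytes = 10000000 / 8 = 1250000

1250000


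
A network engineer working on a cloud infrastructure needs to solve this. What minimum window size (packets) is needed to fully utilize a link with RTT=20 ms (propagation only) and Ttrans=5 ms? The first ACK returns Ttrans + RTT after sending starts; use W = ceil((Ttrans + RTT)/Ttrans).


Given: Ttrans = 5 ms, RTT = 20 ms (= 2 * Tprop, Tprop = 10 ms)
Time until first ACK returns = Ttrans + RTT = 5 + 20 = 25 ms
Need W * Ttrans >= Ttrans + RTT  ->  W >= (Ttrans + RTT) / Ttrans
(Ttrans + RTT) / Ttrans = 25 / 5 = 5
W_min = ceil(5) = 5

5


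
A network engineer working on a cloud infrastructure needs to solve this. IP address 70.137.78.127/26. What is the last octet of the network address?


Given: IP = 70.137.78.127, prefix = /26
Subnet mask = 255.255.255.192
Last octet of IP: 127
Last octet of mask: 192
Network last octet = 127 AND 192 = 64

64


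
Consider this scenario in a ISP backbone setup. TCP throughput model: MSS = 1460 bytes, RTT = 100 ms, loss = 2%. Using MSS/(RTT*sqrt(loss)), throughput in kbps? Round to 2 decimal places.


Given: MSS = 1460 bytes, RTT = 100 ms, loss = 2%
RTT in seconds = 100 / 1000 = 0.1
Loss rate = 2% = 0.02
sqrt(loss) = sqrt(0.02) = 0.141421356237
Throughput (bytes/s) = 1460 / (0.1 * 0.141421356237) = 103237.5901
Throughput (kbps) = 103237.5901 * 8 / 1000 = 825.900720 -> 825.90 kbps (2 dp)

825.90


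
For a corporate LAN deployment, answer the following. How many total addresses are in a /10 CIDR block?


Given: CIDR prefix /10
Host bits = 32 - 10 = 22
Total addresses = 2^22 = 4194304

4194304


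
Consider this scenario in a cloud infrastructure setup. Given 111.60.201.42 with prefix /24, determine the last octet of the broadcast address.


Given: IP = 111.60.201.42, prefix = /24
Host bits = 32 - 24 = 8
Network last octet = 42 AND mask = 0
Host part size = 2^8 - 1 = 255
Broadcast last octet = 0 OR 255 = 255

255


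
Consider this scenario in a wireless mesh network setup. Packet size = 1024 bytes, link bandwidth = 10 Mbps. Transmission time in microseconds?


Given: packet = 1024 bytes, bandwidth = 10 Mbps
Packet in bits = 1024 * 8 = 8192 bits
Bandwidth = 10 * 10^6 = 10000000 bps
Time = 8192 / 10000000 seconds
Time in us = 8192 * 10^6 / 10000000 = 819.2

819.2


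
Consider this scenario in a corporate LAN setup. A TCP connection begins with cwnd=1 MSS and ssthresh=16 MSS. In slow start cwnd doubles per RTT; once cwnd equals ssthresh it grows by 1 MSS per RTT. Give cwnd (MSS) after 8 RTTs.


RTT 0: cwnd = 1 MSS (initial)
RTT 1: cwnd = 2 MSS (slow start, doubled)
RTT 2: cwnd = 4 MSS (slow start, doubled)
RTT 3: cwnd = 8 MSS (slow start, doubled)
RTT 4: cwnd = 16 MSS (slow start, doubled)
RTT 5: cwnd = 17 MSS (congestion avoidance, +1)
RTT 6: cwnd = 18 MSS (congestion avoidance, +1)
RTT 7: cwnd = 19 MSS (congestion avoidance, +1)
RTT 8: cwnd = 20 MSS (congestion avoidance, +1)

20


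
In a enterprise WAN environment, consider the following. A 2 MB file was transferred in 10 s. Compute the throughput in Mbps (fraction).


Given: file = 2 MB, time = 10 s
File in Mb = 2 * 8 = 16 Mb
Throughput = 16 / 10 Mbps
Throughput = 8/5 Mbps

8/5


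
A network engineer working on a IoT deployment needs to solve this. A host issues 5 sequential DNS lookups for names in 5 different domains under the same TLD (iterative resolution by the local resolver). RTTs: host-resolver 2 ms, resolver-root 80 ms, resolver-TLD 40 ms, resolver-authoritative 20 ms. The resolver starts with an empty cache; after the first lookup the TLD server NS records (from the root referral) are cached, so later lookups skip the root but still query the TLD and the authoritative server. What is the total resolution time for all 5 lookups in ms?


Lookup 1 (cold cache): local + root + TLD + auth = 2 + 80 + 40 + 20 = 142 ms
Lookups 2..5 (TLD NS cached -> skip root; new domain -> still ask TLD and auth): local + TLD + auth = 2 + 40 + 20 = 62 ms each
Remaining 4 lookups: 4 * 62 = 248 ms
Total = 142 + 248 = 390 ms

390


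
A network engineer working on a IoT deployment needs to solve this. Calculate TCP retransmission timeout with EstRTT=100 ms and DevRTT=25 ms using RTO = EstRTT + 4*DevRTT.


Given: EstRTT = 100 ms, DevRTT = 25 ms
Timeout = EstRTT + 4 * DevRTT
4 * DevRTT = 4 * 25 = 100
Timeout = 100 + 100 = 200 ms

200


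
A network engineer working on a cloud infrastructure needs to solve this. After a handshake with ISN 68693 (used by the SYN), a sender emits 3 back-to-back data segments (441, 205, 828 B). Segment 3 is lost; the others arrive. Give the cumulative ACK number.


SYN uses sequence number 68693; first data byte = ISN + 1 = 68694.
Segment 1: SEQ = 68694, len = 441 B, covers [68694, 69134]
Segment 2: SEQ = 69135, len = 205 B, covers [69135, 69339]
Segment 3: SEQ = 69340, len = 828 B, covers [69340, 70167] [LOST]
In-order data received: bytes [68694, 69339] (segments 1..2).
Segment 3 missing -> gap begins at byte 69340.
Cumulative ACK = next expected in-order byte = 68694 + 441 + 205 = 69340

69340


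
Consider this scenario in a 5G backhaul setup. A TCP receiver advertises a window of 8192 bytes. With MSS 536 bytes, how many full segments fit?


Given: RWND = 8192 bytes, MSS = 536 bytes
Full segments = floor(RWND / MSS)
Full segments = floor(8192 / 536)
Full segments = floor(15.2836) = 15

15


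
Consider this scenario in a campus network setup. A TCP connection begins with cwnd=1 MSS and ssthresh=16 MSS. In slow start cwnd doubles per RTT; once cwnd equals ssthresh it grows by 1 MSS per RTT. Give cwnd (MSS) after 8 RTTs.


RTT 0: cwnd = 1 MSS (initial)
RTT 1: cwnd = 2 MSS (slow start, doubled)
RTT 2: cwnd = 4 MSS (slow start, doubled)
RTT 3: cwnd = 8 MSS (slow start, doubled)
RTT 4: cwnd = 16 MSS (slow start, doubled)
RTT 5: cwnd = 17 MSS (congestion avoidance, +1)
RTT 6: cwnd = 18 MSS (congestion avoidance, +1)
RTT 7: cwnd = 19 MSS (congestion avoidance, +1)
RTT 8: cwnd = 20 MSS (congestion avoidance, +1)

20


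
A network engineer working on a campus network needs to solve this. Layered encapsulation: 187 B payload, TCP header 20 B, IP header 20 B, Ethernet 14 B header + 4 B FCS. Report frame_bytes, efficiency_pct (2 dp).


TCP segment = 187 + 20 = 207 B
IP packet = 207 + 20 = 227 B
Ethernet frame = 227 + 14 + 4 = 245 B
Efficiency = app / frame = 187 / 245 = 0.763265 = 76.3265% -> 76.33% (2 dp)

245, 76.33


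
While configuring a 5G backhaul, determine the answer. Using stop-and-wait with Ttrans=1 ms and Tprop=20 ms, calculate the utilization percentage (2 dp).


Given: Ttrans = 1 ms, Tprop = 20 ms
RTT = 2 * Tprop = 2 * 20 = 40 ms
U = Ttrans / (Ttrans + RTT)
U = 1 / (1 + 40)
U = 1 / 41 = 0.02439
U% = 2.44%

2.44


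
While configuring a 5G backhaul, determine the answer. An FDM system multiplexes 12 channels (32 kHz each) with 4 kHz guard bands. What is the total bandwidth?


Given: 12 channels, 32 kHz each, guard = 4 kHz
Channel bandwidth = 12 * 32 = 384 kHz
Guard bands = 11 gaps * 4 kHz = 44 kHz
Total = 384 + 44 = 428 kHz

428


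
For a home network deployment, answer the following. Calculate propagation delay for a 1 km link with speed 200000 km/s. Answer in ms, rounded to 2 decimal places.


Given: distance = 1 km, speed = 200000 km/s
Delay = distance / speed = 1 / 200000 seconds
Delay in ms = 1 * 1000 / 200000
Delay = 0.0050 ms
Rounded to 2 dp = 0.01 ms

0.01


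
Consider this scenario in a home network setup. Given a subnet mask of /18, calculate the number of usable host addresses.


Given: subnet mask /18
Host bits = 32 - 18 = 14
Total addresses = 2^14 = 16384
Usable hosts = 16384 - 2 (network + broadcast) = 16382

16382


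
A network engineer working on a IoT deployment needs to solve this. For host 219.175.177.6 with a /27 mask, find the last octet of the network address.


Given: IP = 219.175.177.6, prefix = /27
Subnet mask = 255.255.255.224
Last octet of IP: 6
Last octet of mask: 224
Network last octet = 6 AND 224 = 0

0


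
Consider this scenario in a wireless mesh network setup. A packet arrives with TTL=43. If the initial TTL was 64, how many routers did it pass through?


Given: initial TTL = 64, received TTL = 43
Hops = initial TTL - received TTL
Hops = 64 - 43 = 21

21


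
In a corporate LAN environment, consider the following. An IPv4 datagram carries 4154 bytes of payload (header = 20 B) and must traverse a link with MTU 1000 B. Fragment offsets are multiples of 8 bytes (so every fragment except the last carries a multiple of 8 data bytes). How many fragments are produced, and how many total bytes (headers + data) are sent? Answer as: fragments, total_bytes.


Max data per non-final fragment = floor((MTU - header)/8)*8 = floor((1000 - 20)/8)*8 = floor(980/8)*8 = 976 B
Final fragment needs no 8-byte alignment: it can carry up to MTU - header = 980 B
Non-final fragments needed = ceil((payload - 980) / 976) = ceil(3174/976) = ceil(3.2520) = 4
Number of fragments = 4 + 1 = 5
Fragment sizes (data): 4 * 976 B + 250 B (last, 250 <= 980 OK)
Total bytes sent = payload + n_frags * header = 4154 + 5*20 = 4154 + 100 = 4254 B

5, 4254


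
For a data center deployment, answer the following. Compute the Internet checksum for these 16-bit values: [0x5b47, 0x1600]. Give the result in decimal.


Given words: [0x5b47, 0x1600]
Step 1: Sum all words
Raw sum = 23367 + 5632 = 28999
One's complement = ~28999 & 0xFFFF = 36536

36536


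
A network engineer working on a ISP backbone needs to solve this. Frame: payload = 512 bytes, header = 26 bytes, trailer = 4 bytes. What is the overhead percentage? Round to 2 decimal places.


Given: payload = 512 B, header = 26 B, trailer = 4 B
Overhead bytes = header + trailer = 26 + 4 = 30
Total frame = payload + overhead = 512 + 30 = 542
Overhead % = 30 / 542 * 100 = 5.5351% -> 5.54% (2 dp)

5.54


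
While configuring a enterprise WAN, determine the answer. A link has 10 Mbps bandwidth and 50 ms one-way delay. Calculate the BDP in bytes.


Given: bandwidth = 10 Mbps, delay = 50 ms
BDP in bits = 10 * 10^6 * 50 / 1000
BDP in bits = 500000
BDP in bytes = 500000 / 8 = 62500

62500


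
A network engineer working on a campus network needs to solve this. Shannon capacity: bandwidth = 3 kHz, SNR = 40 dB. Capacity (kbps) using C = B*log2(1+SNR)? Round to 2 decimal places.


Given: B = 3 kHz, SNR = 40 dB
SNR linear = 10^(40/10) = 10000
1 + SNR = 10001
log2(10001) = 13.2878566418
C = 3 * 1000 * 13.2878566418 = 39863.5699 bps
C = 39.863570 kbps -> 39.86 kbps (2 dp)

39.86


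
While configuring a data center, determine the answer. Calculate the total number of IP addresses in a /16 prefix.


Given: CIDR prefix /16
Host bits = 32 - 16 = 16
Total addresses = 2^16 = 65536

65536


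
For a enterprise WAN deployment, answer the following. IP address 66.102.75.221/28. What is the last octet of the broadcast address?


Given: IP = 66.102.75.221, prefix = /28
Host bits = 32 - 28 = 4
Network last octet = 221 AND mask = 208
Host part size = 2^4 - 1 = 15
Broadcast last octet = 208 OR 15 = 223

223


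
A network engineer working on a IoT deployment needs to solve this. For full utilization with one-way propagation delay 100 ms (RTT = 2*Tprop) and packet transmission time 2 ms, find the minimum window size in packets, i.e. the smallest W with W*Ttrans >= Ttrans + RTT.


Given: Ttrans = 2 ms, RTT = 200 ms (= 2 * Tprop, Tprop = 100 ms)
Time until first ACK returns = Ttrans + RTT = 2 + 200 = 202 ms
Need W * Ttrans >= Ttrans + RTT  ->  W >= (Ttrans + RTT) / Ttrans
(Ttrans + RTT) / Ttrans = 202 / 2 = 101
W_min = ceil(101) = 101

101


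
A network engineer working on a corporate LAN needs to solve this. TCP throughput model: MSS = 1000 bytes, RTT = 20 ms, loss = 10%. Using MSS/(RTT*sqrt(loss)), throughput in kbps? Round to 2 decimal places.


Given: MSS = 1000 bytes, RTT = 20 ms, loss = 10%
RTT in seconds = 20 / 1000 = 0.02
Loss rate = 10% = 0.1
sqrt(loss) = sqrt(0.1) = 0.316227766017
Throughput (bytes/s) = 1000 / (0.02 * 0.316227766017) = 158113.8830
Throughput (kbps) = 158113.8830 * 8 / 1000 = 1264.911064 -> 1264.91 kbps (2 dp)

1264.91


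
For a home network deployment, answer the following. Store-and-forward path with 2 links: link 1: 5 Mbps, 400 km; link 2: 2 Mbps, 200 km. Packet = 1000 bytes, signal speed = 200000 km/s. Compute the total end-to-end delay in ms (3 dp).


Packet = 1000 bytes = 8000 bits. Store-and-forward: sum (t_trans + t_prop) per link.
Link 1: t_trans = 8000/(5*10^6) s = 1.6000 ms; t_prop = 400/200000 s = 2.0000 ms; subtotal = 3.6000 ms
Link 2: t_trans = 8000/(2*10^6) s = 4.0000 ms; t_prop = 200/200000 s = 1.0000 ms; subtotal = 5.0000 ms
End-to-end = 3.6000 + 5.0000 = 8.6000 ms -> 8.600 ms (3 dp)

8.600


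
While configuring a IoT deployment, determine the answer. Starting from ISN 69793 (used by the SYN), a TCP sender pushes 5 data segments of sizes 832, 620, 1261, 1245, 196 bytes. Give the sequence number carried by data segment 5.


The SYN occupies sequence number ISN = 69793, so the first data byte is ISN + 1 = 69794.
SEQ of data segment i = (ISN + 1) + sum of payload sizes of segments 1..i-1.
Segment 1: SEQ = 69794, payload = 832 bytes
Segment 2: SEQ = 70626, payload = 620 bytes
Segment 3: SEQ = 71246, payload = 1261 bytes
Segment 4: SEQ = 72507, payload = 1245 bytes
Segment 5: SEQ = 73752, payload = 196 bytes
SEQ of segment 5 = 69794 + 832 + 620 + 1261 + 1245 = 73752

73752


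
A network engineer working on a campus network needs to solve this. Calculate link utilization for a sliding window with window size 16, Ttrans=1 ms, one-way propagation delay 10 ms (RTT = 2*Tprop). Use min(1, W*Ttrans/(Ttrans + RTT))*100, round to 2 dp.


Given: W = 16, Ttrans = 1 ms, RTT = 20 ms (= 2 * Tprop, Tprop = 10 ms)
Cycle time = Ttrans + RTT = 1 + 20 = 21 ms (first packet sent until its ACK returns)
W * Ttrans = 16 * 1 = 16 ms of sending per cycle
W * Ttrans / (Ttrans + RTT) = 16 / 21 = 0.761905
U = min(1, 0.761905) = 0.761905
U% = 76.19%

76.19


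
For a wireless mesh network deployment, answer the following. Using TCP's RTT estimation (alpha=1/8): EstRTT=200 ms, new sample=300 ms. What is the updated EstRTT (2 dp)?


Given: EstRTT = 200 ms, SampleRTT = 300 ms, alpha = 1/8
New EstRTT = (1 - alpha) * EstRTT + alpha * SampleRTT
(7/8) * 200 = 175
(1/8) * 300 = 37.5
New EstRTT = 175 + 37.5 = 212.5 ms -> 212.50 ms (2 dp)

212.50


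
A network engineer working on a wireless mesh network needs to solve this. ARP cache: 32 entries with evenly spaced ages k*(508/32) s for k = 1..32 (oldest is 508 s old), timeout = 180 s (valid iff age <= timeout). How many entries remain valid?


Ages are k * 508/32 s for k = 1..32 (spacing = 15.8750 s).
Entry k is valid iff k * 508/32 <= 180 iff k <= 32 * 180 / 508 = 11.3386
n_valid = floor(11.3386) = 11
(n_stale = 32 - 11 = 21)

11


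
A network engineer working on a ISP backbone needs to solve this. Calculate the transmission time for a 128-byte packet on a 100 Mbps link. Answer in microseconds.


Given: packet = 128 bytes, bandwidth = 100 Mbps
Packet in bits = 128 * 8 = 1024 bits
Bandwidth = 100 * 10^6 = 100000000 bps
Time = 1024 / 100000000 seconds
Time in us = 1024 * 10^6 / 100000000 = 10.24

10.24


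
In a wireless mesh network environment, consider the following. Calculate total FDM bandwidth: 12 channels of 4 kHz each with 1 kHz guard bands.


Given: 12 channels, 4 kHz each, guard = 1 kHz
Channel bandwidth = 12 * 4 = 48 kHz
Guard bands = 11 gaps * 1 kHz = 11 kHz
Total = 48 + 11 = 59 kHz

59


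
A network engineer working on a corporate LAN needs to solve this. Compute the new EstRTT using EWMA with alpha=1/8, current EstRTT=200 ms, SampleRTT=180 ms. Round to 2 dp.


Given: EstRTT = 200 ms, SampleRTT = 180 ms, alpha = 1/8
New EstRTT = (1 - alpha) * EstRTT + alpha * SampleRTT
(7/8) * 200 = 175
(1/8) * 180 = 22.5
New EstRTT = 175 + 22.5 = 197.5 ms -> 197.50 ms (2 dp)

197.50


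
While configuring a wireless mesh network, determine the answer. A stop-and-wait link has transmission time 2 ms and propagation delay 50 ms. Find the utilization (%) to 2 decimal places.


Given: Ttrans = 2 ms, Tprop = 50 ms
RTT = 2 * Tprop = 2 * 50 = 100 ms
U = Ttrans / (Ttrans + RTT)
U = 2 / (2 + 100)
U = 2 / 102 = 0.019608
U% = 1.96%

1.96


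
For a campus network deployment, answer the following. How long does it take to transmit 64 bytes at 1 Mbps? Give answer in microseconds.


Given: packet = 64 bytes, bandwidth = 1 Mbps
Packet in bits = 64 * 8 = 512 bits
Bandwidth = 1 * 10^6 = 1000000 bps
Time = 512 / 1000000 seconds
Time in us = 512 * 10^6 / 1000000 = 512

512


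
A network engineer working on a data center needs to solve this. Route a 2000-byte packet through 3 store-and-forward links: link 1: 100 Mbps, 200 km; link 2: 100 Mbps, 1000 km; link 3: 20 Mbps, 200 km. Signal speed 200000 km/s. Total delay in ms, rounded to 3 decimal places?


Packet = 2000 bytes = 16000 bits. Store-and-forward: sum (t_trans + t_prop) per link.
Link 1: t_trans = 16000/(100*10^6) s = 0.1600 ms; t_prop = 200/200000 s = 1.0000 ms; subtotal = 1.1600 ms
Link 2: t_trans = 16000/(100*10^6) s = 0.1600 ms; t_prop = 1000/200000 s = 5.0000 ms; subtotal = 5.1600 ms
Link 3: t_trans = 16000/(20*10^6) s = 0.8000 ms; t_prop = 200/200000 s = 1.0000 ms; subtotal = 1.8000 ms
End-to-end = 1.1600 + 5.1600 + 1.8000 = 8.1200 ms -> 8.120 ms (3 dp)

8.120


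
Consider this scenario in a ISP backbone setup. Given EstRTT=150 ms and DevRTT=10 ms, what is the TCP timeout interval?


Given: EstRTT = 150 ms, DevRTT = 10 ms
Timeout = EstRTT + 4 * DevRTT
4 * DevRTT = 4 * 10 = 40
Timeout = 150 + 40 = 190 ms

190


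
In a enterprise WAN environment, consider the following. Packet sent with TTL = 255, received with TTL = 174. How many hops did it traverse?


Given: initial TTL = 255, received TTL = 174
Hops = initial TTL - received TTL
Hops = 255 - 174 = 81

81


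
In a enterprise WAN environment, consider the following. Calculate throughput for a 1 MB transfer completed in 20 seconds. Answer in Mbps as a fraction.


Given: file = 1 MB, time = 20 s
File in Mb = 1 * 8 = 8 Mb
Throughput = 8 / 20 Mbps
Throughput = 2/5 Mbps

2/5


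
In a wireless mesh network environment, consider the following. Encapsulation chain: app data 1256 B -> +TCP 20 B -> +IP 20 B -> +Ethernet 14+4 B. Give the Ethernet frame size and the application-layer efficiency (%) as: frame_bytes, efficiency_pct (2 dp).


TCP segment = 1256 + 20 = 1276 B
IP packet = 1276 + 20 = 1296 B
Ethernet frame = 1296 + 14 + 4 = 1314 B
Efficiency = app / frame = 1256 / 1314 = 0.955860 = 95.5860% -> 95.59% (2 dp)

1314, 95.59


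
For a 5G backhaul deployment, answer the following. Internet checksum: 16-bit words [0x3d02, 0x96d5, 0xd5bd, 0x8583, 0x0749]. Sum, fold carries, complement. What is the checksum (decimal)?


Given words: [0x3d02, 0x96d5, 0xd5bd, 0x8583, 0x0749]
Step 1: Sum all words
Raw sum = 15618 + 38613 + 54717 + 34179 + 1865 = 144992
Step 2: Fold carry: (13920 + 2) = 13922
One's complement = ~13922 & 0xFFFF = 51613

51613


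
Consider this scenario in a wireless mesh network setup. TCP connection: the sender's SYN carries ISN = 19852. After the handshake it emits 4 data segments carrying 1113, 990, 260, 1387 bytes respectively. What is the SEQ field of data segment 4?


The SYN occupies sequence number ISN = 19852, so the first data byte is ISN + 1 = 19853.
SEQ of data segment i = (ISN + 1) + sum of payload sizes of segments 1..i-1.
Segment 1: SEQ = 19853, payload = 1113 bytes
Segment 2: SEQ = 20966, payload = 990 bytes
Segment 3: SEQ = 21956, payload = 260 bytes
Segment 4: SEQ = 22216, payload = 1387 bytes
SEQ of segment 4 = 19853 + 1113 + 990 + 260 = 22216

22216


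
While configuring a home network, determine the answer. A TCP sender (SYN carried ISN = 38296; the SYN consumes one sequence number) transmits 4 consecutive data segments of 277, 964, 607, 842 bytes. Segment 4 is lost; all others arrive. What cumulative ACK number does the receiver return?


SYN uses sequence number 38296; first data byte = ISN + 1 = 38297.
Segment 1: SEQ = 38297, len = 277 B, covers [38297, 38573]
Segment 2: SEQ = 38574, len = 964 B, covers [38574, 39537]
Segment 3: SEQ = 39538, len = 607 B, covers [39538, 40144]
Segment 4: SEQ = 40145, len = 842 B, covers [40145, 40986] [LOST]
In-order data received: bytes [38297, 40144] (segments 1..3).
Segment 4 missing -> gap begins at byte 40145.
Cumulative ACK = next expected in-order byte = 38297 + 277 + 964 + 607 = 40145

40145


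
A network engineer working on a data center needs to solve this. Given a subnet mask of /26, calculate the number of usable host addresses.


Given: subnet mask /26
Host bits = 32 - 26 = 6
Total addresses = 2^6 = 64
Usable hosts = 64 - 2 (network + broadcast) = 62

62


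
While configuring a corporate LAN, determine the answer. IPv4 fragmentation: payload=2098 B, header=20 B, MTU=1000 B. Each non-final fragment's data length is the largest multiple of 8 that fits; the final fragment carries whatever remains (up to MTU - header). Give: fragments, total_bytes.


Max data per non-final fragment = floor((MTU - header)/8)*8 = floor((1000 - 20)/8)*8 = floor(980/8)*8 = 976 B
Final fragment needs no 8-byte alignment: it can carry up to MTU - header = 980 B
Non-final fragments needed = ceil((payload - 980) / 976) = ceil(1118/976) = ceil(1.1455) = 2
Number of fragments = 2 + 1 = 3
Fragment sizes (data): 2 * 976 B + 146 B (last, 146 <= 980 OK)
Total bytes sent = payload + n_frags * header = 2098 + 3*20 = 2098 + 60 = 2158 B

3, 2158


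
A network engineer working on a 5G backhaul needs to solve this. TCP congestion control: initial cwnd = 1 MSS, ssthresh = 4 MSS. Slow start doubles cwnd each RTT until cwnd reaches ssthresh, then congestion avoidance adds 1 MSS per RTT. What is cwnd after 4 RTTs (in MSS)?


RTT 0: cwnd = 1 MSS (initial)
RTT 1: cwnd = 2 MSS (slow start, doubled)
RTT 2: cwnd = 4 MSS (slow start, doubled)
RTT 3: cwnd = 5 MSS (congestion avoidance, +1)
RTT 4: cwnd = 6 MSS (congestion avoidance, +1)

6


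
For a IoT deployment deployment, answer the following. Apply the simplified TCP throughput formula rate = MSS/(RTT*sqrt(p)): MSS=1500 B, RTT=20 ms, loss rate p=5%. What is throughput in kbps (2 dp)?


Given: MSS = 1500 bytes, RTT = 20 ms, loss = 5%
RTT in seconds = 20 / 1000 = 0.02
Loss rate = 5% = 0.05
sqrt(loss) = sqrt(0.05) = 0.223606797750
Throughput (bytes/s) = 1500 / (0.02 * 0.223606797750) = 335410.1966
Throughput (kbps) = 335410.1966 * 8 / 1000 = 2683.281573 -> 2683.28 kbps (2 dp)

2683.28


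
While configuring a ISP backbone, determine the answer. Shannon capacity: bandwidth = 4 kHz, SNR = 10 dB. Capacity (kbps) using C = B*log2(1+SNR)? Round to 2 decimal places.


Given: B = 4 kHz, SNR = 10 dB
SNR linear = 10^(10/10) = 10
1 + SNR = 11
log2(11) = 3.4594316186
C = 4 * 1000 * 3.4594316186 = 13837.7265 bps
C = 13.837726 kbps -> 13.84 kbps (2 dp)

13.84


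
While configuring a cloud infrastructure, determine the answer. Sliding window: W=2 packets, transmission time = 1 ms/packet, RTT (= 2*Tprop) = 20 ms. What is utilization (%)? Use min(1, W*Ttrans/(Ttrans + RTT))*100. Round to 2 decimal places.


Given: W = 2, Ttrans = 1 ms, RTT = 20 ms (= 2 * Tprop, Tprop = 10 ms)
Cycle time = Ttrans + RTT = 1 + 20 = 21 ms (first packet sent until its ACK returns)
W * Ttrans = 2 * 1 = 2 ms of sending per cycle
W * Ttrans / (Ttrans + RTT) = 2 / 21 = 0.095238
U = min(1, 0.095238) = 0.095238
U% = 9.52%

9.52


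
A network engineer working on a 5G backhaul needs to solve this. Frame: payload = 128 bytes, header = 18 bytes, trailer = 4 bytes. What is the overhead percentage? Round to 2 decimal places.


Given: payload = 128 B, header = 18 B, trailer = 4 B
Overhead bytes = header + trailer = 18 + 4 = 22
Total frame = payload + overhead = 128 + 22 = 150
Overhead % = 22 / 150 * 100 = 14.6667% -> 14.67% (2 dp)

14.67


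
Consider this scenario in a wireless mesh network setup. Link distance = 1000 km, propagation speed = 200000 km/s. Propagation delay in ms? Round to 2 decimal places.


Given: distance = 1000 km, speed = 200000 km/s
Delay = distance / speed = 1000 / 200000 seconds
Delay in ms = 1000 * 1000 / 200000
Delay = 5.0000 ms
Rounded to 2 dp = 5.00 ms

5.00


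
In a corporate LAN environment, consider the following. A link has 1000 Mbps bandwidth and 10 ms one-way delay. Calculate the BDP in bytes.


Given: bandwidth = 1000 Mbps, delay = 10 ms
BDP in bits = 1000 * 10^6 * 10 / 1000
BDP in bits = 10000000
BDP in bytes = 10000000 / 8 = 1250000

1250000


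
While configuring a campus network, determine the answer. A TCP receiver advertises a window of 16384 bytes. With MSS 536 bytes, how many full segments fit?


Given: RWND = 16384 bytes, MSS = 536 bytes
Full segments = floor(RWND / MSS)
Full segments = floor(16384 / 536)
Full segments = floor(30.5672) = 30

30


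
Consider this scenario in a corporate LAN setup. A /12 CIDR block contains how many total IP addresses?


Given: CIDR prefix /12
Host bits = 32 - 12 = 20
Total addresses = 2^20 = 1048576

1048576


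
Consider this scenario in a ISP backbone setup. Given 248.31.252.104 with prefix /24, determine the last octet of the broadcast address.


Given: IP = 248.31.252.104, prefix = /24
Host bits = 32 - 24 = 8
Network last octet = 104 AND mask = 0
Host part size = 2^8 - 1 = 255
Broadcast last octet = 0 OR 255 = 255

255


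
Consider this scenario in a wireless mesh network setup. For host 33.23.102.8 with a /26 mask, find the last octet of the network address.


Given: IP = 33.23.102.8, prefix = /26
Subnet mask = 255.255.255.192
Last octet of IP: 8
Last octet of mask: 192
Network last octet = 8 AND 192 = 0

0


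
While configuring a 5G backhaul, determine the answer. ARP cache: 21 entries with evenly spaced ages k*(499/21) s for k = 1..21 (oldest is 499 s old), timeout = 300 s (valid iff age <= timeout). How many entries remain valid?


Ages are k * 499/21 s for k = 1..21 (spacing = 23.7619 s).
Entry k is valid iff k * 499/21 <= 300 iff k <= 21 * 300 / 499 = 12.6253
n_valid = floor(12.6253) = 12
(n_stale = 21 - 12 = 9)

12


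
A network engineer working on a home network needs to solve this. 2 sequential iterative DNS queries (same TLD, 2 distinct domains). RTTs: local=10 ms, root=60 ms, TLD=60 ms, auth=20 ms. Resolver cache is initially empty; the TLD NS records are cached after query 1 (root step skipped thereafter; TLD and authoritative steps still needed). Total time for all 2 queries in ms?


Lookup 1 (cold cache): local + root + TLD + auth = 10 + 60 + 60 + 20 = 150 ms
Lookups 2..2 (TLD NS cached -> skip root; new domain -> still ask TLD and auth): local + TLD + auth = 10 + 60 + 20 = 90 ms each
Remaining 1 lookups: 1 * 90 = 90 ms
Total = 150 + 90 = 240 ms

240


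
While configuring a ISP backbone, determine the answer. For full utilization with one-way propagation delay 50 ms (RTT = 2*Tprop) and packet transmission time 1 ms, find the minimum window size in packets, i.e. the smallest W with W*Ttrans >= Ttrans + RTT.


Given: Ttrans = 1 ms, RTT = 100 ms (= 2 * Tprop, Tprop = 50 ms)
Time until first ACK returns = Ttrans + RTT = 1 + 100 = 101 ms
Need W * Ttrans >= Ttrans + RTT  ->  W >= (Ttrans + RTT) / Ttrans
(Ttrans + RTT) / Ttrans = 101 / 1 = 101
W_min = ceil(101) = 101

101


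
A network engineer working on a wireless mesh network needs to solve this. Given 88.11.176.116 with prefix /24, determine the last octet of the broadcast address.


Given: IP = 88.11.176.116, prefix = /24
Host bits = 32 - 24 = 8
Network last octet = 116 AND mask = 0
Host part size = 2^8 - 1 = 255
Broadcast last octet = 0 OR 255 = 255

255


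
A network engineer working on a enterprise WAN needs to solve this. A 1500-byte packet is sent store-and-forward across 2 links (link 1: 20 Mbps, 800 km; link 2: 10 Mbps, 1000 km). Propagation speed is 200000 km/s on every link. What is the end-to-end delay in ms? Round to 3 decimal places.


Packet = 1500 bytes = 12000 bits. Store-and-forward: sum (t_trans + t_prop) per link.
Link 1: t_trans = 12000/(20*10^6) s = 0.6000 ms; t_prop = 800/200000 s = 4.0000 ms; subtotal = 4.6000 ms
Link 2: t_trans = 12000/(10*10^6) s = 1.2000 ms; t_prop = 1000/200000 s = 5.0000 ms; subtotal = 6.2000 ms
End-to-end = 4.6000 + 6.2000 = 10.8000 ms -> 10.800 ms (3 dp)

10.800


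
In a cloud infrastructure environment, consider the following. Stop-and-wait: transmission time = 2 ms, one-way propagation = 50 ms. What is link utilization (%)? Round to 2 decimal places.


Given: Ttrans = 2 ms, Tprop = 50 ms
RTT = 2 * Tprop = 2 * 50 = 100 ms
U = Ttrans / (Ttrans + RTT)
U = 2 / (2 + 100)
U = 2 / 102 = 0.019608
U% = 1.96%

1.96


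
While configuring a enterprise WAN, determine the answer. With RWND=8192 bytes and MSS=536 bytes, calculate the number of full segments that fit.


Given: RWND = 8192 bytes, MSS = 536 bytes
Full segments = floor(RWND / MSS)
Full segments = floor(8192 / 536)
Full segments = floor(15.2836) = 15

15


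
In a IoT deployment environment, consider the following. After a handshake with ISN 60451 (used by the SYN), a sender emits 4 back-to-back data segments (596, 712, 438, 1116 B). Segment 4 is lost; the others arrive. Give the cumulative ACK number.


SYN uses sequence number 60451; first data byte = ISN + 1 = 60452.
Segment 1: SEQ = 60452, len = 596 B, covers [60452, 61047]
Segment 2: SEQ = 61048, len = 712 B, covers [61048, 61759]
Segment 3: SEQ = 61760, len = 438 B, covers [61760, 62197]
Segment 4: SEQ = 62198, len = 1116 B, covers [62198, 63313] [LOST]
In-order data received: bytes [60452, 62197] (segments 1..3).
Segment 4 missing -> gap begins at byte 62198.
Cumulative ACK = next expected in-order byte = 60452 + 596 + 712 + 438 = 62198

62198


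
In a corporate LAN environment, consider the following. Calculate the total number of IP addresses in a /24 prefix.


Given: CIDR prefix /24
Host bits = 32 - 24 = 8
Total addresses = 2^8 = 256

256


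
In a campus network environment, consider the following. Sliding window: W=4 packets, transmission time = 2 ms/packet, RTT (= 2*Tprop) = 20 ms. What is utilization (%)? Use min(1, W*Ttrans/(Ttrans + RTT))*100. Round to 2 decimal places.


Given: W = 4, Ttrans = 2 ms, RTT = 20 ms (= 2 * Tprop, Tprop = 10 ms)
Cycle time = Ttrans + RTT = 2 + 20 = 22 ms (first packet sent until its ACK returns)
W * Ttrans = 4 * 2 = 8 ms of sending per cycle
W * Ttrans / (Ttrans + RTT) = 8 / 22 = 0.363636
U = min(1, 0.363636) = 0.363636
U% = 36.36%

36.36


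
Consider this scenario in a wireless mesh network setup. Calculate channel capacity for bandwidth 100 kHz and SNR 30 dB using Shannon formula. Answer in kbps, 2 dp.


Given: B = 100 kHz, SNR = 30 dB
SNR linear = 10^(30/10) = 1000
1 + SNR = 1001
log2(1001) = 9.9672262588
C = 100 * 1000 * 9.9672262588 = 996722.6259 bps
C = 996.722626 kbps -> 996.72 kbps (2 dp)

996.72


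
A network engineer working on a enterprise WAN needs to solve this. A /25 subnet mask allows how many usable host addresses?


Given: subnet mask /25
Host bits = 32 - 25 = 7
Total addresses = 2^7 = 128
Usable hosts = 128 - 2 (network + broadcast) = 126

126


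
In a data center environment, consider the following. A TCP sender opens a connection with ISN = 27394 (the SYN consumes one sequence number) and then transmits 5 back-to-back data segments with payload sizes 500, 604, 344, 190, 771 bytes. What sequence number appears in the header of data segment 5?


The SYN occupies sequence number ISN = 27394, so the first data byte is ISN + 1 = 27395.
SEQ of data segment i = (ISN + 1) + sum of payload sizes of segments 1..i-1.
Segment 1: SEQ = 27395, payload = 500 bytes
Segment 2: SEQ = 27895, payload = 604 bytes
Segment 3: SEQ = 28499, payload = 344 bytes
Segment 4: SEQ = 28843, payload = 190 bytes
Segment 5: SEQ = 29033, payload = 771 bytes
SEQ of segment 5 = 27395 + 500 + 604 + 344 + 190 = 29033

29033


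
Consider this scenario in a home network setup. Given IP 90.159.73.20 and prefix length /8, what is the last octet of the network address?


Given: IP = 90.159.73.20, prefix = /8
Subnet mask = 255.0.0.0
Last octet of IP: 20
Last octet of mask: 0
Network last octet = 20 AND 0 = 0

0


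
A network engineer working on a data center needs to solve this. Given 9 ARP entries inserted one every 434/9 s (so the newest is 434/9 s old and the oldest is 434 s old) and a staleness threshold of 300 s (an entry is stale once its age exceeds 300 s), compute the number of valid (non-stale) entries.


Ages are k * 434/9 s for k = 1..9 (spacing = 48.2222 s).
Entry k is valid iff k * 434/9 <= 300 iff k <= 9 * 300 / 434 = 6.2212
n_valid = floor(6.2212) = 6
(n_stale = 9 - 6 = 3)

6


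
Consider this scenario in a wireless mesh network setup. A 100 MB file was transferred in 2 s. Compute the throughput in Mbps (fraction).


Given: file = 100 MB, time = 2 s
File in Mb = 100 * 8 = 800 Mb
Throughput = 800 / 2 Mbps
Throughput = 400 Mbps

400


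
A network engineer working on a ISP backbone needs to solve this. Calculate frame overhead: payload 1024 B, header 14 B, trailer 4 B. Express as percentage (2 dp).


Given: payload = 1024 B, header = 14 B, trailer = 4 B
Overhead bytes = header + trailer = 14 + 4 = 18
Total frame = payload + overhead = 1024 + 18 = 1042
Overhead % = 18 / 1042 * 100 = 1.7274% -> 1.73% (2 dp)

1.73


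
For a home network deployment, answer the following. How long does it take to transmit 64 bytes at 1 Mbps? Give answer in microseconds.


Given: packet = 64 bytes, bandwidth = 1 Mbps
Packet in bits = 64 * 8 = 512 bits
Bandwidth = 1 * 10^6 = 1000000 bps
Time = 512 / 1000000 seconds
Time in us = 512 * 10^6 / 1000000 = 512

512


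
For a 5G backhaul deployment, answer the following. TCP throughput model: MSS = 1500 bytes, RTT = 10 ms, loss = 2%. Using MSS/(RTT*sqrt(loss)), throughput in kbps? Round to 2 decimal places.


Given: MSS = 1500 bytes, RTT = 10 ms, loss = 2%
RTT in seconds = 10 / 1000 = 0.01
Loss rate = 2% = 0.02
sqrt(loss) = sqrt(0.02) = 0.141421356237
Throughput (bytes/s) = 1500 / (0.01 * 0.141421356237) = 1060660.1718
Throughput (kbps) = 1060660.1718 * 8 / 1000 = 8485.281374 -> 8485.28 kbps (2 dp)

8485.28


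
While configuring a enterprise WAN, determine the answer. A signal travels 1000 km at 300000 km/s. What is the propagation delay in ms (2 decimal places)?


Given: distance = 1000 km, speed = 300000 km/s
Delay = distance / speed = 1000 / 300000 seconds
Delay in ms = 1000 * 1000 / 300000
Delay = 3.3333 ms
Rounded to 2 dp = 3.33 ms

3.33


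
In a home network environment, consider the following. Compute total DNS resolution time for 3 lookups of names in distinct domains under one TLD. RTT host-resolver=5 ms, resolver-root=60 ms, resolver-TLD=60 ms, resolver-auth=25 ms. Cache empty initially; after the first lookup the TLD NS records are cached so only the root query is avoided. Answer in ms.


Lookup 1 (cold cache): local + root + TLD + auth = 5 + 60 + 60 + 25 = 150 ms
Lookups 2..3 (TLD NS cached -> skip root; new domain -> still ask TLD and auth): local + TLD + auth = 5 + 60 + 25 = 90 ms each
Remaining 2 lookups: 2 * 90 = 180 ms
Total = 150 + 180 = 330 ms

330
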